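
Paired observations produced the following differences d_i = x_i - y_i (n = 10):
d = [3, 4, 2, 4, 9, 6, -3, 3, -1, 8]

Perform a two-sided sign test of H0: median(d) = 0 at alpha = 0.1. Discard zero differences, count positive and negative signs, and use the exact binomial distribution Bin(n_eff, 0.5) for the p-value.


Step 1: Discard zero differences. Original n = 10; n_eff = number of nonzero differences = 10.
Nonzero differences (with sign): +3, +4, +2, +4, +9, +6, -3, +3, -1, +8
Step 2: Count signs: positive = 8, negative = 2.
Step 3: Under H0: P(positive) = 0.5, so the number of positives S ~ Bin(10, 0.5).
Step 4: Two-sided exact p-value = sum of Bin(10,0.5) probabilities at or below the observed probability = 0.109375.
Step 5: alpha = 0.1. fail to reject H0.

n_eff = 10, pos = 8, neg = 2, p = 0.109375, fail to reject H0.


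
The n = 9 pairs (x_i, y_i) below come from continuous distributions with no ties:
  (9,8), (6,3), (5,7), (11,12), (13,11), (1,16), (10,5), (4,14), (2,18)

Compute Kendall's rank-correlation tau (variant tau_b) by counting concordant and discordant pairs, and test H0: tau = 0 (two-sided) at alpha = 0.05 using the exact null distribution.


Step 1: Enumerate the 36 unordered pairs (i,j) with i<j and classify each by sign(x_j-x_i) * sign(y_j-y_i).
  (1,2):dx=-3,dy=-5->C; (1,3):dx=-4,dy=-1->C; (1,4):dx=+2,dy=+4->C; (1,5):dx=+4,dy=+3->C
  (1,6):dx=-8,dy=+8->D; (1,7):dx=+1,dy=-3->D; (1,8):dx=-5,dy=+6->D; (1,9):dx=-7,dy=+10->D
  (2,3):dx=-1,dy=+4->D; (2,4):dx=+5,dy=+9->C; (2,5):dx=+7,dy=+8->C; (2,6):dx=-5,dy=+13->D
  (2,7):dx=+4,dy=+2->C; (2,8):dx=-2,dy=+11->D; (2,9):dx=-4,dy=+15->D; (3,4):dx=+6,dy=+5->C
  (3,5):dx=+8,dy=+4->C; (3,6):dx=-4,dy=+9->D; (3,7):dx=+5,dy=-2->D; (3,8):dx=-1,dy=+7->D
  (3,9):dx=-3,dy=+11->D; (4,5):dx=+2,dy=-1->D; (4,6):dx=-10,dy=+4->D; (4,7):dx=-1,dy=-7->C
  (4,8):dx=-7,dy=+2->D; (4,9):dx=-9,dy=+6->D; (5,6):dx=-12,dy=+5->D; (5,7):dx=-3,dy=-6->C
  (5,8):dx=-9,dy=+3->D; (5,9):dx=-11,dy=+7->D; (6,7):dx=+9,dy=-11->D; (6,8):dx=+3,dy=-2->D
  (6,9):dx=+1,dy=+2->C; (7,8):dx=-6,dy=+9->D; (7,9):dx=-8,dy=+13->D; (8,9):dx=-2,dy=+4->D
Step 2: C = 12, D = 24, total pairs = 36.
Step 3: tau = (C - D)/(n(n-1)/2) = (12 - 24)/36 = -0.333333.
Step 4: Exact two-sided p-value (enumerate n! = 362880 permutations of y under H0): p = 0.259518.
Step 5: alpha = 0.05. fail to reject H0.

tau_b = -0.3333 (C=12, D=24), p = 0.259518, fail to reject H0.


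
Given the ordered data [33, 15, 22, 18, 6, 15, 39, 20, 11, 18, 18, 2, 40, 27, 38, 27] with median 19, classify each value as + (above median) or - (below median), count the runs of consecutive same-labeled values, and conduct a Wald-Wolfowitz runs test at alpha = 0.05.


Step 1: Compute median = 19; label A = above, B = below.
Labels in order: ABABBBAABBBBAAAA  (n_A = 8, n_B = 8)
Step 2: Count runs R = 7.
Step 3: Under H0 (random ordering), E[R] = 2*n_A*n_B/(n_A+n_B) + 1 = 2*8*8/16 + 1 = 9.0000.
        Var[R] = 2*n_A*n_B*(2*n_A*n_B - n_A - n_B) / ((n_A+n_B)^2 * (n_A+n_B-1)) = 14336/3840 = 3.7333.
        SD[R] = 1.9322.
Step 4: Continuity-corrected z = (R + 0.5 - E[R]) / SD[R] = (7 + 0.5 - 9.0000) / 1.9322 = -0.7763.
Step 5: Two-sided p-value via normal approximation = 2*(1 - Phi(|z|)) = 0.437558.
Step 6: alpha = 0.05. fail to reject H0.

R = 7, z = -0.7763, p = 0.437558, fail to reject H0.


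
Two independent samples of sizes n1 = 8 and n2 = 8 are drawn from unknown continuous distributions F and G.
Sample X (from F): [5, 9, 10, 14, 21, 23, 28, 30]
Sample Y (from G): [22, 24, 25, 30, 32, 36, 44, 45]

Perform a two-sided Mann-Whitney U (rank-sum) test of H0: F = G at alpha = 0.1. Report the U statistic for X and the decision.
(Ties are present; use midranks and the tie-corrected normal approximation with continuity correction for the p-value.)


Step 1: Combine and sort all 16 observations; assign midranks.
sorted (value, group): (5,X), (9,X), (10,X), (14,X), (21,X), (22,Y), (23,X), (24,Y), (25,Y), (28,X), (30,X), (30,Y), (32,Y), (36,Y), (44,Y), (45,Y)
ranks: 5->1, 9->2, 10->3, 14->4, 21->5, 22->6, 23->7, 24->8, 25->9, 28->10, 30->11.5, 30->11.5, 32->13, 36->14, 44->15, 45->16
Step 2: Rank sum for X: R1 = 1 + 2 + 3 + 4 + 5 + 7 + 10 + 11.5 = 43.5.
Step 3: U_X = R1 - n1(n1+1)/2 = 43.5 - 8*9/2 = 43.5 - 36 = 7.5.
       U_Y = n1*n2 - U_X = 64 - 7.5 = 56.5.
Step 4: Ties are present, so use the tie-corrected normal approximation (with continuity correction) for the p-value.
Step 5: p-value = 0.011657; compare to alpha = 0.1. reject H0.

U_X = 7.5, p = 0.011657, reject H0 at alpha = 0.1.


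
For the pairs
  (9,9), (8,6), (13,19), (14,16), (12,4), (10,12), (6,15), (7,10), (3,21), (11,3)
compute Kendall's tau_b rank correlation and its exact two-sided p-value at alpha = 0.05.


Step 1: Enumerate the 45 unordered pairs (i,j) with i<j and classify each by sign(x_j-x_i) * sign(y_j-y_i).
  (1,2):dx=-1,dy=-3->C; (1,3):dx=+4,dy=+10->C; (1,4):dx=+5,dy=+7->C; (1,5):dx=+3,dy=-5->D
  (1,6):dx=+1,dy=+3->C; (1,7):dx=-3,dy=+6->D; (1,8):dx=-2,dy=+1->D; (1,9):dx=-6,dy=+12->D
  (1,10):dx=+2,dy=-6->D; (2,3):dx=+5,dy=+13->C; (2,4):dx=+6,dy=+10->C; (2,5):dx=+4,dy=-2->D
  (2,6):dx=+2,dy=+6->C; (2,7):dx=-2,dy=+9->D; (2,8):dx=-1,dy=+4->D; (2,9):dx=-5,dy=+15->D
  (2,10):dx=+3,dy=-3->D; (3,4):dx=+1,dy=-3->D; (3,5):dx=-1,dy=-15->C; (3,6):dx=-3,dy=-7->C
  (3,7):dx=-7,dy=-4->C; (3,8):dx=-6,dy=-9->C; (3,9):dx=-10,dy=+2->D; (3,10):dx=-2,dy=-16->C
  (4,5):dx=-2,dy=-12->C; (4,6):dx=-4,dy=-4->C; (4,7):dx=-8,dy=-1->C; (4,8):dx=-7,dy=-6->C
  (4,9):dx=-11,dy=+5->D; (4,10):dx=-3,dy=-13->C; (5,6):dx=-2,dy=+8->D; (5,7):dx=-6,dy=+11->D
  (5,8):dx=-5,dy=+6->D; (5,9):dx=-9,dy=+17->D; (5,10):dx=-1,dy=-1->C; (6,7):dx=-4,dy=+3->D
  (6,8):dx=-3,dy=-2->C; (6,9):dx=-7,dy=+9->D; (6,10):dx=+1,dy=-9->D; (7,8):dx=+1,dy=-5->D
  (7,9):dx=-3,dy=+6->D; (7,10):dx=+5,dy=-12->D; (8,9):dx=-4,dy=+11->D; (8,10):dx=+4,dy=-7->D
  (9,10):dx=+8,dy=-18->D
Step 2: C = 19, D = 26, total pairs = 45.
Step 3: tau = (C - D)/(n(n-1)/2) = (19 - 26)/45 = -0.155556.
Step 4: Exact two-sided p-value (enumerate n! = 3628800 permutations of y under H0): p = 0.600654.
Step 5: alpha = 0.05. fail to reject H0.

tau_b = -0.1556 (C=19, D=26), p = 0.600654, fail to reject H0.


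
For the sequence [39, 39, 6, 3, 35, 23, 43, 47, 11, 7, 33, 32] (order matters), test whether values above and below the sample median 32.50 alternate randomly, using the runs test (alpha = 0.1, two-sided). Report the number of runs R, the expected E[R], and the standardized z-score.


Step 1: Compute median = 32.50; label A = above, B = below.
Labels in order: AABBABAABBAB  (n_A = 6, n_B = 6)
Step 2: Count runs R = 8.
Step 3: Under H0 (random ordering), E[R] = 2*n_A*n_B/(n_A+n_B) + 1 = 2*6*6/12 + 1 = 7.0000.
        Var[R] = 2*n_A*n_B*(2*n_A*n_B - n_A - n_B) / ((n_A+n_B)^2 * (n_A+n_B-1)) = 4320/1584 = 2.7273.
        SD[R] = 1.6514.
Step 4: Continuity-corrected z = (R - 0.5 - E[R]) / SD[R] = (8 - 0.5 - 7.0000) / 1.6514 = 0.3028.
Step 5: Two-sided p-value via normal approximation = 2*(1 - Phi(|z|)) = 0.762069.
Step 6: alpha = 0.1. fail to reject H0.

R = 8, z = 0.3028, p = 0.762069, fail to reject H0.


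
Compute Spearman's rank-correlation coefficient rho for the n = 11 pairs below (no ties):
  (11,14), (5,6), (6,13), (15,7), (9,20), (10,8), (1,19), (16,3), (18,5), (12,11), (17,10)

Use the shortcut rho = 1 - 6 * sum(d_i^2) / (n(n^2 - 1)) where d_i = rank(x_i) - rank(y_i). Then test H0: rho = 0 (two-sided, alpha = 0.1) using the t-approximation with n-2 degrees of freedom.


Step 1: Rank x and y separately (midranks; no ties here).
rank(x): 11->6, 5->2, 6->3, 15->8, 9->4, 10->5, 1->1, 16->9, 18->11, 12->7, 17->10
rank(y): 14->9, 6->3, 13->8, 7->4, 20->11, 8->5, 19->10, 3->1, 5->2, 11->7, 10->6
Step 2: d_i = R_x(i) - R_y(i); compute d_i^2.
  (6-9)^2=9, (2-3)^2=1, (3-8)^2=25, (8-4)^2=16, (4-11)^2=49, (5-5)^2=0, (1-10)^2=81, (9-1)^2=64, (11-2)^2=81, (7-7)^2=0, (10-6)^2=16
sum(d^2) = 342.
Step 3: rho = 1 - 6*342 / (11*(11^2 - 1)) = 1 - 2052/1320 = -0.554545.
Step 4: Under H0, t = rho * sqrt((n-2)/(1-rho^2)) = -1.9992 ~ t(9).
Step 5: Two-sided p-value from the t-distribution with 9 df = 0.076652.
Step 6: alpha = 0.1. reject H0.

rho = -0.5545, p = 0.076652, reject H0 at alpha = 0.1.


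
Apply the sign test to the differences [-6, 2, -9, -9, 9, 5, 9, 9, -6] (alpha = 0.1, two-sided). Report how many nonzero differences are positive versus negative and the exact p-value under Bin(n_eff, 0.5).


Step 1: Discard zero differences. Original n = 9; n_eff = number of nonzero differences = 9.
Nonzero differences (with sign): -6, +2, -9, -9, +9, +5, +9, +9, -6
Step 2: Count signs: positive = 5, negative = 4.
Step 3: Under H0: P(positive) = 0.5, so the number of positives S ~ Bin(9, 0.5).
Step 4: Two-sided exact p-value = sum of Bin(9,0.5) probabilities at or below the observed probability = 1.000000.
Step 5: alpha = 0.1. fail to reject H0.

n_eff = 9, pos = 5, neg = 4, p = 1.000000, fail to reject H0.


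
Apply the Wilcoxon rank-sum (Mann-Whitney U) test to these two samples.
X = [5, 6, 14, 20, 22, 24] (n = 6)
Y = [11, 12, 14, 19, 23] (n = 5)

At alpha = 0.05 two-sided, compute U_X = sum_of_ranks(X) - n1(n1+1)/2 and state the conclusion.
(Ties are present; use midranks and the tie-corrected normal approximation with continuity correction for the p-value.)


Step 1: Combine and sort all 11 observations; assign midranks.
sorted (value, group): (5,X), (6,X), (11,Y), (12,Y), (14,X), (14,Y), (19,Y), (20,X), (22,X), (23,Y), (24,X)
ranks: 5->1, 6->2, 11->3, 12->4, 14->5.5, 14->5.5, 19->7, 20->8, 22->9, 23->10, 24->11
Step 2: Rank sum for X: R1 = 1 + 2 + 5.5 + 8 + 9 + 11 = 36.5.
Step 3: U_X = R1 - n1(n1+1)/2 = 36.5 - 6*7/2 = 36.5 - 21 = 15.5.
       U_Y = n1*n2 - U_X = 30 - 15.5 = 14.5.
Step 4: Ties are present, so use the tie-corrected normal approximation (with continuity correction) for the p-value.
Step 5: p-value = 1.000000; compare to alpha = 0.05. fail to reject H0.

U_X = 15.5, p = 1.000000, fail to reject H0 at alpha = 0.05.


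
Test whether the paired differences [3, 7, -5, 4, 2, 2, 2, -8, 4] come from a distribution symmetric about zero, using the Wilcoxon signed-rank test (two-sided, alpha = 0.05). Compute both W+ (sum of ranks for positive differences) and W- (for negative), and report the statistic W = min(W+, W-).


Step 1: Drop any zero differences (none here) and take |d_i|.
|d| = [3, 7, 5, 4, 2, 2, 2, 8, 4]
Step 2: Midrank |d_i| (ties get averaged ranks).
ranks: |3|->4, |7|->8, |5|->7, |4|->5.5, |2|->2, |2|->2, |2|->2, |8|->9, |4|->5.5
Step 3: Attach original signs; sum ranks with positive sign and with negative sign.
W+ = 4 + 8 + 5.5 + 2 + 2 + 2 + 5.5 = 29
W- = 7 + 9 = 16
(Check: W+ + W- = 45 should equal n(n+1)/2 = 45.)
Step 4: Test statistic W = min(W+, W-) = 16.
Step 5: Ties in |d|, so use the tie-corrected normal approximation.
        E[W] = n(n+1)/4 = 9*10/4 = 22.5.
        Tie groups: |d|=2 (t=3), |d|=4 (t=2); sum(t^3 - t) = 30.
        Var[W] = n(n+1)(2n+1)/24 - sum(t^3-t)/48 = 1710/24 - 30/48 = 70.625.
        z = (W - E[W]) / sqrt(Var[W]) = (16 - 22.5) / 8.4039 = -0.7735.
        Two-sided p = 2*Phi(z) = 0.439254.
Step 6: alpha = 0.05. fail to reject H0.

W+ = 29, W- = 16, W = min = 16, p = 0.439254, fail to reject H0.


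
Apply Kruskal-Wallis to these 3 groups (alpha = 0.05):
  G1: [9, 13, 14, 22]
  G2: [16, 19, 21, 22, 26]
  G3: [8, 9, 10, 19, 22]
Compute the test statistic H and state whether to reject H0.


Step 1: Combine all N = 14 observations and assign midranks.
sorted (value, group, rank): (8,G3,1), (9,G1,2.5), (9,G3,2.5), (10,G3,4), (13,G1,5), (14,G1,6), (16,G2,7), (19,G2,8.5), (19,G3,8.5), (21,G2,10), (22,G1,12), (22,G2,12), (22,G3,12), (26,G2,14)
Step 2: Sum ranks within each group.
R_1 = 25.5 (n_1 = 4)
R_2 = 51.5 (n_2 = 5)
R_3 = 28 (n_3 = 5)
Step 3: H = 12/(N(N+1)) * sum(R_i^2/n_i) - 3(N+1)
     = 12/(14*15) * (25.5^2/4 + 51.5^2/5 + 28^2/5) - 3*15
     = 0.057143 * 849.812 - 45
     = 3.560714.
Step 4: Ties present; correction factor C = 1 - 36/(14^3 - 14) = 0.986813. Corrected H = 3.560714 / 0.986813 = 3.608296.
Step 5: Under H0, H ~ chi^2(2); p-value = 0.164615.
Step 6: alpha = 0.05. fail to reject H0.

H = 3.6083, df = 2, p = 0.164615, fail to reject H0.


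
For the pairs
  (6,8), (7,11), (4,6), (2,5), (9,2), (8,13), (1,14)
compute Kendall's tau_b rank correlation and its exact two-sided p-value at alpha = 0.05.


Step 1: Enumerate the 21 unordered pairs (i,j) with i<j and classify each by sign(x_j-x_i) * sign(y_j-y_i).
  (1,2):dx=+1,dy=+3->C; (1,3):dx=-2,dy=-2->C; (1,4):dx=-4,dy=-3->C; (1,5):dx=+3,dy=-6->D
  (1,6):dx=+2,dy=+5->C; (1,7):dx=-5,dy=+6->D; (2,3):dx=-3,dy=-5->C; (2,4):dx=-5,dy=-6->C
  (2,5):dx=+2,dy=-9->D; (2,6):dx=+1,dy=+2->C; (2,7):dx=-6,dy=+3->D; (3,4):dx=-2,dy=-1->C
  (3,5):dx=+5,dy=-4->D; (3,6):dx=+4,dy=+7->C; (3,7):dx=-3,dy=+8->D; (4,5):dx=+7,dy=-3->D
  (4,6):dx=+6,dy=+8->C; (4,7):dx=-1,dy=+9->D; (5,6):dx=-1,dy=+11->D; (5,7):dx=-8,dy=+12->D
  (6,7):dx=-7,dy=+1->D
Step 2: C = 10, D = 11, total pairs = 21.
Step 3: tau = (C - D)/(n(n-1)/2) = (10 - 11)/21 = -0.047619.
Step 4: Exact two-sided p-value (enumerate n! = 5040 permutations of y under H0): p = 1.000000.
Step 5: alpha = 0.05. fail to reject H0.

tau_b = -0.0476 (C=10, D=11), p = 1.000000, fail to reject H0.


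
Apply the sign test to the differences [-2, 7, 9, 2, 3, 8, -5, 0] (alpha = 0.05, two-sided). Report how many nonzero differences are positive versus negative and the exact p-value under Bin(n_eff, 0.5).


Step 1: Discard zero differences. Original n = 8; n_eff = number of nonzero differences = 7.
Nonzero differences (with sign): -2, +7, +9, +2, +3, +8, -5
Step 2: Count signs: positive = 5, negative = 2.
Step 3: Under H0: P(positive) = 0.5, so the number of positives S ~ Bin(7, 0.5).
Step 4: Two-sided exact p-value = sum of Bin(7,0.5) probabilities at or below the observed probability = 0.453125.
Step 5: alpha = 0.05. fail to reject H0.

n_eff = 7, pos = 5, neg = 2, p = 0.453125, fail to reject H0.


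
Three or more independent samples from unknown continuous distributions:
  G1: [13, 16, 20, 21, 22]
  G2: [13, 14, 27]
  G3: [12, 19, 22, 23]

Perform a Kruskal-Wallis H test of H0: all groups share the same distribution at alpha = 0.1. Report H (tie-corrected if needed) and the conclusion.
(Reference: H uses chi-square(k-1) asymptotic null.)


Step 1: Combine all N = 12 observations and assign midranks.
sorted (value, group, rank): (12,G3,1), (13,G1,2.5), (13,G2,2.5), (14,G2,4), (16,G1,5), (19,G3,6), (20,G1,7), (21,G1,8), (22,G1,9.5), (22,G3,9.5), (23,G3,11), (27,G2,12)
Step 2: Sum ranks within each group.
R_1 = 32 (n_1 = 5)
R_2 = 18.5 (n_2 = 3)
R_3 = 27.5 (n_3 = 4)
Step 3: H = 12/(N(N+1)) * sum(R_i^2/n_i) - 3(N+1)
     = 12/(12*13) * (32^2/5 + 18.5^2/3 + 27.5^2/4) - 3*13
     = 0.076923 * 507.946 - 39
     = 0.072756.
Step 4: Ties present; correction factor C = 1 - 12/(12^3 - 12) = 0.993007. Corrected H = 0.072756 / 0.993007 = 0.073269.
Step 5: Under H0, H ~ chi^2(2); p-value = 0.964029.
Step 6: alpha = 0.1. fail to reject H0.

H = 0.0733, df = 2, p = 0.964029, fail to reject H0.


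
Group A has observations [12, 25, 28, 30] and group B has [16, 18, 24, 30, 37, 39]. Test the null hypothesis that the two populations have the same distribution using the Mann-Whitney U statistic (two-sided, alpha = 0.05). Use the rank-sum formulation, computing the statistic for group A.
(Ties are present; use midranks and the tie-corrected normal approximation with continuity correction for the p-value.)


Step 1: Combine and sort all 10 observations; assign midranks.
sorted (value, group): (12,X), (16,Y), (18,Y), (24,Y), (25,X), (28,X), (30,X), (30,Y), (37,Y), (39,Y)
ranks: 12->1, 16->2, 18->3, 24->4, 25->5, 28->6, 30->7.5, 30->7.5, 37->9, 39->10
Step 2: Rank sum for X: R1 = 1 + 5 + 6 + 7.5 = 19.5.
Step 3: U_X = R1 - n1(n1+1)/2 = 19.5 - 4*5/2 = 19.5 - 10 = 9.5.
       U_Y = n1*n2 - U_X = 24 - 9.5 = 14.5.
Step 4: Ties are present, so use the tie-corrected normal approximation (with continuity correction) for the p-value.
Step 5: p-value = 0.668870; compare to alpha = 0.05. fail to reject H0.

U_X = 9.5, p = 0.668870, fail to reject H0 at alpha = 0.05.


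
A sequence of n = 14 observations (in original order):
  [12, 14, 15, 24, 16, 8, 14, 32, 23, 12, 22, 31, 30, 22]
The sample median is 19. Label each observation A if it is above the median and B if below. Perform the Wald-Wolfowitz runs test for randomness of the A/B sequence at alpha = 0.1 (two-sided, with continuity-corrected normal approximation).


Step 1: Compute median = 19; label A = above, B = below.
Labels in order: BBBABBBAABAAAA  (n_A = 7, n_B = 7)
Step 2: Count runs R = 6.
Step 3: Under H0 (random ordering), E[R] = 2*n_A*n_B/(n_A+n_B) + 1 = 2*7*7/14 + 1 = 8.0000.
        Var[R] = 2*n_A*n_B*(2*n_A*n_B - n_A - n_B) / ((n_A+n_B)^2 * (n_A+n_B-1)) = 8232/2548 = 3.2308.
        SD[R] = 1.7974.
Step 4: Continuity-corrected z = (R + 0.5 - E[R]) / SD[R] = (6 + 0.5 - 8.0000) / 1.7974 = -0.8345.
Step 5: Two-sided p-value via normal approximation = 2*(1 - Phi(|z|)) = 0.403986.
Step 6: alpha = 0.1. fail to reject H0.

R = 6, z = -0.8345, p = 0.403986, fail to reject H0.


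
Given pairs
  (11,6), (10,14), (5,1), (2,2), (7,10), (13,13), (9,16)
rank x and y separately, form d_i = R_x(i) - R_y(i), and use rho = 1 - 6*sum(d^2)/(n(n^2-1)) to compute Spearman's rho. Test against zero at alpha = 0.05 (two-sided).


Step 1: Rank x and y separately (midranks; no ties here).
rank(x): 11->6, 10->5, 5->2, 2->1, 7->3, 13->7, 9->4
rank(y): 6->3, 14->6, 1->1, 2->2, 10->4, 13->5, 16->7
Step 2: d_i = R_x(i) - R_y(i); compute d_i^2.
  (6-3)^2=9, (5-6)^2=1, (2-1)^2=1, (1-2)^2=1, (3-4)^2=1, (7-5)^2=4, (4-7)^2=9
sum(d^2) = 26.
Step 3: rho = 1 - 6*26 / (7*(7^2 - 1)) = 1 - 156/336 = 0.535714.
Step 4: Under H0, t = rho * sqrt((n-2)/(1-rho^2)) = 1.4186 ~ t(5).
Step 5: Two-sided p-value from the t-distribution with 5 df = 0.215217.
Step 6: alpha = 0.05. fail to reject H0.

rho = 0.5357, p = 0.215217, fail to reject H0 at alpha = 0.05.


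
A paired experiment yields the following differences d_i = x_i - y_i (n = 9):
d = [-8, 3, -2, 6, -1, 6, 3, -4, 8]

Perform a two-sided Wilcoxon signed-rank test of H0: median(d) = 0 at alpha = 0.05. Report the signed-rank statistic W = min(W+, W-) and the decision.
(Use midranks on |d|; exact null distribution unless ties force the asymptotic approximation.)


Step 1: Drop any zero differences (none here) and take |d_i|.
|d| = [8, 3, 2, 6, 1, 6, 3, 4, 8]
Step 2: Midrank |d_i| (ties get averaged ranks).
ranks: |8|->8.5, |3|->3.5, |2|->2, |6|->6.5, |1|->1, |6|->6.5, |3|->3.5, |4|->5, |8|->8.5
Step 3: Attach original signs; sum ranks with positive sign and with negative sign.
W+ = 3.5 + 6.5 + 6.5 + 3.5 + 8.5 = 28.5
W- = 8.5 + 2 + 1 + 5 = 16.5
(Check: W+ + W- = 45 should equal n(n+1)/2 = 45.)
Step 4: Test statistic W = min(W+, W-) = 16.5.
Step 5: Ties in |d|, so use the tie-corrected normal approximation.
        E[W] = n(n+1)/4 = 9*10/4 = 22.5.
        Tie groups: |d|=3 (t=2), |d|=6 (t=2), |d|=8 (t=2); sum(t^3 - t) = 18.
        Var[W] = n(n+1)(2n+1)/24 - sum(t^3-t)/48 = 1710/24 - 18/48 = 70.875.
        z = (W - E[W]) / sqrt(Var[W]) = (16.5 - 22.5) / 8.4187 = -0.7127.
        Two-sided p = 2*Phi(z) = 0.476033.
Step 6: alpha = 0.05. fail to reject H0.

W+ = 28.5, W- = 16.5, W = min = 16.5, p = 0.476033, fail to reject H0.


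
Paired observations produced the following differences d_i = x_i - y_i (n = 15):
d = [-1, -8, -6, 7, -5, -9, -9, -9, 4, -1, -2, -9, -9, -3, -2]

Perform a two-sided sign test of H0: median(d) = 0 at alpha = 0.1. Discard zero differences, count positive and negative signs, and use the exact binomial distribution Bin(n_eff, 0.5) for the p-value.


Step 1: Discard zero differences. Original n = 15; n_eff = number of nonzero differences = 15.
Nonzero differences (with sign): -1, -8, -6, +7, -5, -9, -9, -9, +4, -1, -2, -9, -9, -3, -2
Step 2: Count signs: positive = 2, negative = 13.
Step 3: Under H0: P(positive) = 0.5, so the number of positives S ~ Bin(15, 0.5).
Step 4: Two-sided exact p-value = sum of Bin(15,0.5) probabilities at or below the observed probability = 0.007385.
Step 5: alpha = 0.1. reject H0.

n_eff = 15, pos = 2, neg = 13, p = 0.007385, reject H0.


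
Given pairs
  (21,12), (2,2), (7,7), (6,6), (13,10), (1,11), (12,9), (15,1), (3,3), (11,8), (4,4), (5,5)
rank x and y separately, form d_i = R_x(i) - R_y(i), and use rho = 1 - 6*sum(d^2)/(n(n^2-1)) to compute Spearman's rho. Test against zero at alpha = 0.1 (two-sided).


Step 1: Rank x and y separately (midranks; no ties here).
rank(x): 21->12, 2->2, 7->7, 6->6, 13->10, 1->1, 12->9, 15->11, 3->3, 11->8, 4->4, 5->5
rank(y): 12->12, 2->2, 7->7, 6->6, 10->10, 11->11, 9->9, 1->1, 3->3, 8->8, 4->4, 5->5
Step 2: d_i = R_x(i) - R_y(i); compute d_i^2.
  (12-12)^2=0, (2-2)^2=0, (7-7)^2=0, (6-6)^2=0, (10-10)^2=0, (1-11)^2=100, (9-9)^2=0, (11-1)^2=100, (3-3)^2=0, (8-8)^2=0, (4-4)^2=0, (5-5)^2=0
sum(d^2) = 200.
Step 3: rho = 1 - 6*200 / (12*(12^2 - 1)) = 1 - 1200/1716 = 0.300699.
Step 4: Under H0, t = rho * sqrt((n-2)/(1-rho^2)) = 0.9970 ~ t(10).
Step 5: Two-sided p-value from the t-distribution with 10 df = 0.342260.
Step 6: alpha = 0.1. fail to reject H0.

rho = 0.3007, p = 0.342260, fail to reject H0 at alpha = 0.1.


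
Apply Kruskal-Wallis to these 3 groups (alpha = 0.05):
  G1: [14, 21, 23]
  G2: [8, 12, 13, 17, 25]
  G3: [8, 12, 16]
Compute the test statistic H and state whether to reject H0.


Step 1: Combine all N = 11 observations and assign midranks.
sorted (value, group, rank): (8,G2,1.5), (8,G3,1.5), (12,G2,3.5), (12,G3,3.5), (13,G2,5), (14,G1,6), (16,G3,7), (17,G2,8), (21,G1,9), (23,G1,10), (25,G2,11)
Step 2: Sum ranks within each group.
R_1 = 25 (n_1 = 3)
R_2 = 29 (n_2 = 5)
R_3 = 12 (n_3 = 3)
Step 3: H = 12/(N(N+1)) * sum(R_i^2/n_i) - 3(N+1)
     = 12/(11*12) * (25^2/3 + 29^2/5 + 12^2/3) - 3*12
     = 0.090909 * 424.533 - 36
     = 2.593939.
Step 4: Ties present; correction factor C = 1 - 12/(11^3 - 11) = 0.990909. Corrected H = 2.593939 / 0.990909 = 2.617737.
Step 5: Under H0, H ~ chi^2(2); p-value = 0.270126.
Step 6: alpha = 0.05. fail to reject H0.

H = 2.6177, df = 2, p = 0.270126, fail to reject H0.


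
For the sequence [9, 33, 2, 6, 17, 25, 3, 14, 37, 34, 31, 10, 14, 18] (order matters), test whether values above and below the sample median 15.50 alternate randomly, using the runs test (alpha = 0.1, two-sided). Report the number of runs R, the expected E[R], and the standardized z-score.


Step 1: Compute median = 15.50; label A = above, B = below.
Labels in order: BABBAABBAAABBA  (n_A = 7, n_B = 7)
Step 2: Count runs R = 8.
Step 3: Under H0 (random ordering), E[R] = 2*n_A*n_B/(n_A+n_B) + 1 = 2*7*7/14 + 1 = 8.0000.
        Var[R] = 2*n_A*n_B*(2*n_A*n_B - n_A - n_B) / ((n_A+n_B)^2 * (n_A+n_B-1)) = 8232/2548 = 3.2308.
        SD[R] = 1.7974.
Step 4: R = E[R], so z = 0 with no continuity correction.
Step 5: Two-sided p-value via normal approximation = 2*(1 - Phi(|z|)) = 1.000000.
Step 6: alpha = 0.1. fail to reject H0.

R = 8, z = 0.0000, p = 1.000000, fail to reject H0.


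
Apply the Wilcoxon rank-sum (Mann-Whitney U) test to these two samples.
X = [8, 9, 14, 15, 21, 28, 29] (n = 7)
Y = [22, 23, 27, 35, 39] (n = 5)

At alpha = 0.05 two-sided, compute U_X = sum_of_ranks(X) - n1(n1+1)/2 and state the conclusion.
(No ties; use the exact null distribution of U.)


Step 1: Combine and sort all 12 observations; assign midranks.
sorted (value, group): (8,X), (9,X), (14,X), (15,X), (21,X), (22,Y), (23,Y), (27,Y), (28,X), (29,X), (35,Y), (39,Y)
ranks: 8->1, 9->2, 14->3, 15->4, 21->5, 22->6, 23->7, 27->8, 28->9, 29->10, 35->11, 39->12
Step 2: Rank sum for X: R1 = 1 + 2 + 3 + 4 + 5 + 9 + 10 = 34.
Step 3: U_X = R1 - n1(n1+1)/2 = 34 - 7*8/2 = 34 - 28 = 6.
       U_Y = n1*n2 - U_X = 35 - 6 = 29.
Step 4: No ties, so the exact null distribution of U (based on enumerating the C(12,7) = 792 equally likely rank assignments) gives the two-sided p-value.
Step 5: p-value = 0.073232; compare to alpha = 0.05. fail to reject H0.

U_X = 6, p = 0.073232, fail to reject H0 at alpha = 0.05.


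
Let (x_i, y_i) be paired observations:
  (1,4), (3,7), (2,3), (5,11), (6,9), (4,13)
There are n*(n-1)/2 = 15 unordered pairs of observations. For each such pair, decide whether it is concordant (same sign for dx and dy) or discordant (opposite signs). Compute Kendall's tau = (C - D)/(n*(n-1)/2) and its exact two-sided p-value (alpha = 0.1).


Step 1: Enumerate the 15 unordered pairs (i,j) with i<j and classify each by sign(x_j-x_i) * sign(y_j-y_i).
  (1,2):dx=+2,dy=+3->C; (1,3):dx=+1,dy=-1->D; (1,4):dx=+4,dy=+7->C; (1,5):dx=+5,dy=+5->C
  (1,6):dx=+3,dy=+9->C; (2,3):dx=-1,dy=-4->C; (2,4):dx=+2,dy=+4->C; (2,5):dx=+3,dy=+2->C
  (2,6):dx=+1,dy=+6->C; (3,4):dx=+3,dy=+8->C; (3,5):dx=+4,dy=+6->C; (3,6):dx=+2,dy=+10->C
  (4,5):dx=+1,dy=-2->D; (4,6):dx=-1,dy=+2->D; (5,6):dx=-2,dy=+4->D
Step 2: C = 11, D = 4, total pairs = 15.
Step 3: tau = (C - D)/(n(n-1)/2) = (11 - 4)/15 = 0.466667.
Step 4: Exact two-sided p-value (enumerate n! = 720 permutations of y under H0): p = 0.272222.
Step 5: alpha = 0.1. fail to reject H0.

tau_b = 0.4667 (C=11, D=4), p = 0.272222, fail to reject H0.


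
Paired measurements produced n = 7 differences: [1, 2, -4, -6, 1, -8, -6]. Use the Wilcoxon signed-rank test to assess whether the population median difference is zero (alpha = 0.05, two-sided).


Step 1: Drop any zero differences (none here) and take |d_i|.
|d| = [1, 2, 4, 6, 1, 8, 6]
Step 2: Midrank |d_i| (ties get averaged ranks).
ranks: |1|->1.5, |2|->3, |4|->4, |6|->5.5, |1|->1.5, |8|->7, |6|->5.5
Step 3: Attach original signs; sum ranks with positive sign and with negative sign.
W+ = 1.5 + 3 + 1.5 = 6
W- = 4 + 5.5 + 7 + 5.5 = 22
(Check: W+ + W- = 28 should equal n(n+1)/2 = 28.)
Step 4: Test statistic W = min(W+, W-) = 6.
Step 5: Ties in |d|, so use the tie-corrected normal approximation.
        E[W] = n(n+1)/4 = 7*8/4 = 14.
        Tie groups: |d|=1 (t=2), |d|=6 (t=2); sum(t^3 - t) = 12.
        Var[W] = n(n+1)(2n+1)/24 - sum(t^3-t)/48 = 840/24 - 12/48 = 34.75.
        z = (W - E[W]) / sqrt(Var[W]) = (6 - 14) / 5.8949 = -1.3571.
        Two-sided p = 2*Phi(z) = 0.174749.
Step 6: alpha = 0.05. fail to reject H0.

W+ = 6, W- = 22, W = min = 6, p = 0.174749, fail to reject H0.


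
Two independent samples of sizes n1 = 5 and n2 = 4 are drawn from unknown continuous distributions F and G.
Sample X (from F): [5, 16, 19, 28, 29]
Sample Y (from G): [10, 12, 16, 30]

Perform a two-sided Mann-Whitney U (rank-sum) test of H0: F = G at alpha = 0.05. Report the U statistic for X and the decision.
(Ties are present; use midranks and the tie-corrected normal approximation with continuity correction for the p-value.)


Step 1: Combine and sort all 9 observations; assign midranks.
sorted (value, group): (5,X), (10,Y), (12,Y), (16,X), (16,Y), (19,X), (28,X), (29,X), (30,Y)
ranks: 5->1, 10->2, 12->3, 16->4.5, 16->4.5, 19->6, 28->7, 29->8, 30->9
Step 2: Rank sum for X: R1 = 1 + 4.5 + 6 + 7 + 8 = 26.5.
Step 3: U_X = R1 - n1(n1+1)/2 = 26.5 - 5*6/2 = 26.5 - 15 = 11.5.
       U_Y = n1*n2 - U_X = 20 - 11.5 = 8.5.
Step 4: Ties are present, so use the tie-corrected normal approximation (with continuity correction) for the p-value.
Step 5: p-value = 0.805701; compare to alpha = 0.05. fail to reject H0.

U_X = 11.5, p = 0.805701, fail to reject H0 at alpha = 0.05.


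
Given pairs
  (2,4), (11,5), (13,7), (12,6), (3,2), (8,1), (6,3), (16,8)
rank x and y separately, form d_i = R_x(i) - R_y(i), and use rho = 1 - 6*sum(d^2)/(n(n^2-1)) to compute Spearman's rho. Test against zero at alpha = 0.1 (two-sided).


Step 1: Rank x and y separately (midranks; no ties here).
rank(x): 2->1, 11->5, 13->7, 12->6, 3->2, 8->4, 6->3, 16->8
rank(y): 4->4, 5->5, 7->7, 6->6, 2->2, 1->1, 3->3, 8->8
Step 2: d_i = R_x(i) - R_y(i); compute d_i^2.
  (1-4)^2=9, (5-5)^2=0, (7-7)^2=0, (6-6)^2=0, (2-2)^2=0, (4-1)^2=9, (3-3)^2=0, (8-8)^2=0
sum(d^2) = 18.
Step 3: rho = 1 - 6*18 / (8*(8^2 - 1)) = 1 - 108/504 = 0.785714.
Step 4: Under H0, t = rho * sqrt((n-2)/(1-rho^2)) = 3.1113 ~ t(6).
Step 5: Two-sided p-value from the t-distribution with 6 df = 0.020815.
Step 6: alpha = 0.1. reject H0.

rho = 0.7857, p = 0.020815, reject H0 at alpha = 0.1.


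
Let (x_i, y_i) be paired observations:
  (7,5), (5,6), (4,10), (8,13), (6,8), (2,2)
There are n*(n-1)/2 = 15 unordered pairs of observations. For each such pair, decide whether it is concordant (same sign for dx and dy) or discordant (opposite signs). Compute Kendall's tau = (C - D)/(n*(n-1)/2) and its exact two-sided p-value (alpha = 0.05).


Step 1: Enumerate the 15 unordered pairs (i,j) with i<j and classify each by sign(x_j-x_i) * sign(y_j-y_i).
  (1,2):dx=-2,dy=+1->D; (1,3):dx=-3,dy=+5->D; (1,4):dx=+1,dy=+8->C; (1,5):dx=-1,dy=+3->D
  (1,6):dx=-5,dy=-3->C; (2,3):dx=-1,dy=+4->D; (2,4):dx=+3,dy=+7->C; (2,5):dx=+1,dy=+2->C
  (2,6):dx=-3,dy=-4->C; (3,4):dx=+4,dy=+3->C; (3,5):dx=+2,dy=-2->D; (3,6):dx=-2,dy=-8->C
  (4,5):dx=-2,dy=-5->C; (4,6):dx=-6,dy=-11->C; (5,6):dx=-4,dy=-6->C
Step 2: C = 10, D = 5, total pairs = 15.
Step 3: tau = (C - D)/(n(n-1)/2) = (10 - 5)/15 = 0.333333.
Step 4: Exact two-sided p-value (enumerate n! = 720 permutations of y under H0): p = 0.469444.
Step 5: alpha = 0.05. fail to reject H0.

tau_b = 0.3333 (C=10, D=5), p = 0.469444, fail to reject H0.


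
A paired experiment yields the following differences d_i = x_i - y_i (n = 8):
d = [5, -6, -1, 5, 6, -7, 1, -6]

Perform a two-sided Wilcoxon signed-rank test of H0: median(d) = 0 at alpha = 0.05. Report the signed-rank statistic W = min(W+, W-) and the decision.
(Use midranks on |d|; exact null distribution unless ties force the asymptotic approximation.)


Step 1: Drop any zero differences (none here) and take |d_i|.
|d| = [5, 6, 1, 5, 6, 7, 1, 6]
Step 2: Midrank |d_i| (ties get averaged ranks).
ranks: |5|->3.5, |6|->6, |1|->1.5, |5|->3.5, |6|->6, |7|->8, |1|->1.5, |6|->6
Step 3: Attach original signs; sum ranks with positive sign and with negative sign.
W+ = 3.5 + 3.5 + 6 + 1.5 = 14.5
W- = 6 + 1.5 + 8 + 6 = 21.5
(Check: W+ + W- = 36 should equal n(n+1)/2 = 36.)
Step 4: Test statistic W = min(W+, W-) = 14.5.
Step 5: Ties in |d|, so use the tie-corrected normal approximation.
        E[W] = n(n+1)/4 = 8*9/4 = 18.
        Tie groups: |d|=1 (t=2), |d|=5 (t=2), |d|=6 (t=3); sum(t^3 - t) = 36.
        Var[W] = n(n+1)(2n+1)/24 - sum(t^3-t)/48 = 1224/24 - 36/48 = 50.25.
        z = (W - E[W]) / sqrt(Var[W]) = (14.5 - 18) / 7.0887 = -0.4937.
        Two-sided p = 2*Phi(z) = 0.621488.
Step 6: alpha = 0.05. fail to reject H0.

W+ = 14.5, W- = 21.5, W = min = 14.5, p = 0.621488, fail to reject H0.


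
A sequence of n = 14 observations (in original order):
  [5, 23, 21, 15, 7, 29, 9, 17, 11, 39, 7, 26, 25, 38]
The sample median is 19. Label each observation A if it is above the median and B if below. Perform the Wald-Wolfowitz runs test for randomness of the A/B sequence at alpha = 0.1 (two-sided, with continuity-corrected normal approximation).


Step 1: Compute median = 19; label A = above, B = below.
Labels in order: BAABBABBBABAAA  (n_A = 7, n_B = 7)
Step 2: Count runs R = 8.
Step 3: Under H0 (random ordering), E[R] = 2*n_A*n_B/(n_A+n_B) + 1 = 2*7*7/14 + 1 = 8.0000.
        Var[R] = 2*n_A*n_B*(2*n_A*n_B - n_A - n_B) / ((n_A+n_B)^2 * (n_A+n_B-1)) = 8232/2548 = 3.2308.
        SD[R] = 1.7974.
Step 4: R = E[R], so z = 0 with no continuity correction.
Step 5: Two-sided p-value via normal approximation = 2*(1 - Phi(|z|)) = 1.000000.
Step 6: alpha = 0.1. fail to reject H0.

R = 8, z = 0.0000, p = 1.000000, fail to reject H0.


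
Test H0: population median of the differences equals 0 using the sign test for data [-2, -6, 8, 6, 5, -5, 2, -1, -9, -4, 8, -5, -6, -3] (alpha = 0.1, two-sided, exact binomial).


Step 1: Discard zero differences. Original n = 14; n_eff = number of nonzero differences = 14.
Nonzero differences (with sign): -2, -6, +8, +6, +5, -5, +2, -1, -9, -4, +8, -5, -6, -3
Step 2: Count signs: positive = 5, negative = 9.
Step 3: Under H0: P(positive) = 0.5, so the number of positives S ~ Bin(14, 0.5).
Step 4: Two-sided exact p-value = sum of Bin(14,0.5) probabilities at or below the observed probability = 0.423950.
Step 5: alpha = 0.1. fail to reject H0.

n_eff = 14, pos = 5, neg = 9, p = 0.423950, fail to reject H0.


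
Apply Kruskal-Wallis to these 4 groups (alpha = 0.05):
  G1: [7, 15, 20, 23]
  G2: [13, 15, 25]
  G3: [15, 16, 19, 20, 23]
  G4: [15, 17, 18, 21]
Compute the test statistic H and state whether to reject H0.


Step 1: Combine all N = 16 observations and assign midranks.
sorted (value, group, rank): (7,G1,1), (13,G2,2), (15,G1,4.5), (15,G2,4.5), (15,G3,4.5), (15,G4,4.5), (16,G3,7), (17,G4,8), (18,G4,9), (19,G3,10), (20,G1,11.5), (20,G3,11.5), (21,G4,13), (23,G1,14.5), (23,G3,14.5), (25,G2,16)
Step 2: Sum ranks within each group.
R_1 = 31.5 (n_1 = 4)
R_2 = 22.5 (n_2 = 3)
R_3 = 47.5 (n_3 = 5)
R_4 = 34.5 (n_4 = 4)
Step 3: H = 12/(N(N+1)) * sum(R_i^2/n_i) - 3(N+1)
     = 12/(16*17) * (31.5^2/4 + 22.5^2/3 + 47.5^2/5 + 34.5^2/4) - 3*17
     = 0.044118 * 1165.62 - 51
     = 0.424632.
Step 4: Ties present; correction factor C = 1 - 72/(16^3 - 16) = 0.982353. Corrected H = 0.424632 / 0.982353 = 0.432260.
Step 5: Under H0, H ~ chi^2(3); p-value = 0.933500.
Step 6: alpha = 0.05. fail to reject H0.

H = 0.4323, df = 3, p = 0.933500, fail to reject H0.


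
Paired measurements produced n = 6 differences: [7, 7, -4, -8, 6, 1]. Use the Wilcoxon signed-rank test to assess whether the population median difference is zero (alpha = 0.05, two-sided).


Step 1: Drop any zero differences (none here) and take |d_i|.
|d| = [7, 7, 4, 8, 6, 1]
Step 2: Midrank |d_i| (ties get averaged ranks).
ranks: |7|->4.5, |7|->4.5, |4|->2, |8|->6, |6|->3, |1|->1
Step 3: Attach original signs; sum ranks with positive sign and with negative sign.
W+ = 4.5 + 4.5 + 3 + 1 = 13
W- = 2 + 6 = 8
(Check: W+ + W- = 21 should equal n(n+1)/2 = 21.)
Step 4: Test statistic W = min(W+, W-) = 8.
Step 5: Ties in |d|, so use the tie-corrected normal approximation.
        E[W] = n(n+1)/4 = 6*7/4 = 10.5.
        Tie groups: |d|=7 (t=2); sum(t^3 - t) = 6.
        Var[W] = n(n+1)(2n+1)/24 - sum(t^3-t)/48 = 546/24 - 6/48 = 22.625.
        z = (W - E[W]) / sqrt(Var[W]) = (8 - 10.5) / 4.7566 = -0.5256.
        Two-sided p = 2*Phi(z) = 0.599174.
Step 6: alpha = 0.05. fail to reject H0.

W+ = 13, W- = 8, W = min = 8, p = 0.599174, fail to reject H0.


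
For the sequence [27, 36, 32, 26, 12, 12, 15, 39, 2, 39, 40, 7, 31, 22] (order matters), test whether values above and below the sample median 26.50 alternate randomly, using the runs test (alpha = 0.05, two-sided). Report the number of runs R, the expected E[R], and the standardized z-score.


Step 1: Compute median = 26.50; label A = above, B = below.
Labels in order: AAABBBBABAABAB  (n_A = 7, n_B = 7)
Step 2: Count runs R = 8.
Step 3: Under H0 (random ordering), E[R] = 2*n_A*n_B/(n_A+n_B) + 1 = 2*7*7/14 + 1 = 8.0000.
        Var[R] = 2*n_A*n_B*(2*n_A*n_B - n_A - n_B) / ((n_A+n_B)^2 * (n_A+n_B-1)) = 8232/2548 = 3.2308.
        SD[R] = 1.7974.
Step 4: R = E[R], so z = 0 with no continuity correction.
Step 5: Two-sided p-value via normal approximation = 2*(1 - Phi(|z|)) = 1.000000.
Step 6: alpha = 0.05. fail to reject H0.

R = 8, z = 0.0000, p = 1.000000, fail to reject H0.


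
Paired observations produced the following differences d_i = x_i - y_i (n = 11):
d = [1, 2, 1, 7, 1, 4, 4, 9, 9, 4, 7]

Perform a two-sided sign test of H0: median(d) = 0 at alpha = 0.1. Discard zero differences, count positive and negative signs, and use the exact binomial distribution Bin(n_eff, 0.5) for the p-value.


Step 1: Discard zero differences. Original n = 11; n_eff = number of nonzero differences = 11.
Nonzero differences (with sign): +1, +2, +1, +7, +1, +4, +4, +9, +9, +4, +7
Step 2: Count signs: positive = 11, negative = 0.
Step 3: Under H0: P(positive) = 0.5, so the number of positives S ~ Bin(11, 0.5).
Step 4: Two-sided exact p-value = sum of Bin(11,0.5) probabilities at or below the observed probability = 0.000977.
Step 5: alpha = 0.1. reject H0.

n_eff = 11, pos = 11, neg = 0, p = 0.000977, reject H0.


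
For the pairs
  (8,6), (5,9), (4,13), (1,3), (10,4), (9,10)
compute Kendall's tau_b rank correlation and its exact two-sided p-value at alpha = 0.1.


Step 1: Enumerate the 15 unordered pairs (i,j) with i<j and classify each by sign(x_j-x_i) * sign(y_j-y_i).
  (1,2):dx=-3,dy=+3->D; (1,3):dx=-4,dy=+7->D; (1,4):dx=-7,dy=-3->C; (1,5):dx=+2,dy=-2->D
  (1,6):dx=+1,dy=+4->C; (2,3):dx=-1,dy=+4->D; (2,4):dx=-4,dy=-6->C; (2,5):dx=+5,dy=-5->D
  (2,6):dx=+4,dy=+1->C; (3,4):dx=-3,dy=-10->C; (3,5):dx=+6,dy=-9->D; (3,6):dx=+5,dy=-3->D
  (4,5):dx=+9,dy=+1->C; (4,6):dx=+8,dy=+7->C; (5,6):dx=-1,dy=+6->D
Step 2: C = 7, D = 8, total pairs = 15.
Step 3: tau = (C - D)/(n(n-1)/2) = (7 - 8)/15 = -0.066667.
Step 4: Exact two-sided p-value (enumerate n! = 720 permutations of y under H0): p = 1.000000.
Step 5: alpha = 0.1. fail to reject H0.

tau_b = -0.0667 (C=7, D=8), p = 1.000000, fail to reject H0.


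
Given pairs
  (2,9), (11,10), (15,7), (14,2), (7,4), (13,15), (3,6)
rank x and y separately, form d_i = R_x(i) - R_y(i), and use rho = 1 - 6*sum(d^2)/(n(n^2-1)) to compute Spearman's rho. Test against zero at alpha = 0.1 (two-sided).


Step 1: Rank x and y separately (midranks; no ties here).
rank(x): 2->1, 11->4, 15->7, 14->6, 7->3, 13->5, 3->2
rank(y): 9->5, 10->6, 7->4, 2->1, 4->2, 15->7, 6->3
Step 2: d_i = R_x(i) - R_y(i); compute d_i^2.
  (1-5)^2=16, (4-6)^2=4, (7-4)^2=9, (6-1)^2=25, (3-2)^2=1, (5-7)^2=4, (2-3)^2=1
sum(d^2) = 60.
Step 3: rho = 1 - 6*60 / (7*(7^2 - 1)) = 1 - 360/336 = -0.071429.
Step 4: Under H0, t = rho * sqrt((n-2)/(1-rho^2)) = -0.1601 ~ t(5).
Step 5: Two-sided p-value from the t-distribution with 5 df = 0.879048.
Step 6: alpha = 0.1. fail to reject H0.

rho = -0.0714, p = 0.879048, fail to reject H0 at alpha = 0.1.


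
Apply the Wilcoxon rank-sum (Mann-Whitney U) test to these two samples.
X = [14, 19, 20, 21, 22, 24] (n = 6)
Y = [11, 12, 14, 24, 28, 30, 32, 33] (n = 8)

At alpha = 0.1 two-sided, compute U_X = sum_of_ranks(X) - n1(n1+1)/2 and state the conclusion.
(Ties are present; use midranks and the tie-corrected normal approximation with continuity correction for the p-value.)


Step 1: Combine and sort all 14 observations; assign midranks.
sorted (value, group): (11,Y), (12,Y), (14,X), (14,Y), (19,X), (20,X), (21,X), (22,X), (24,X), (24,Y), (28,Y), (30,Y), (32,Y), (33,Y)
ranks: 11->1, 12->2, 14->3.5, 14->3.5, 19->5, 20->6, 21->7, 22->8, 24->9.5, 24->9.5, 28->11, 30->12, 32->13, 33->14
Step 2: Rank sum for X: R1 = 3.5 + 5 + 6 + 7 + 8 + 9.5 = 39.
Step 3: U_X = R1 - n1(n1+1)/2 = 39 - 6*7/2 = 39 - 21 = 18.
       U_Y = n1*n2 - U_X = 48 - 18 = 30.
Step 4: Ties are present, so use the tie-corrected normal approximation (with continuity correction) for the p-value.
Step 5: p-value = 0.476705; compare to alpha = 0.1. fail to reject H0.

U_X = 18, p = 0.476705, fail to reject H0 at alpha = 0.1.


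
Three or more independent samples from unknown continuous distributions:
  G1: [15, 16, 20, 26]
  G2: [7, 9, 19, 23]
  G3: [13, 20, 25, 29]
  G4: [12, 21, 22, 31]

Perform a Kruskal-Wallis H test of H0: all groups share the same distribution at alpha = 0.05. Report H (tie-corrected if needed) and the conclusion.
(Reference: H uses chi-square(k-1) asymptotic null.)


Step 1: Combine all N = 16 observations and assign midranks.
sorted (value, group, rank): (7,G2,1), (9,G2,2), (12,G4,3), (13,G3,4), (15,G1,5), (16,G1,6), (19,G2,7), (20,G1,8.5), (20,G3,8.5), (21,G4,10), (22,G4,11), (23,G2,12), (25,G3,13), (26,G1,14), (29,G3,15), (31,G4,16)
Step 2: Sum ranks within each group.
R_1 = 33.5 (n_1 = 4)
R_2 = 22 (n_2 = 4)
R_3 = 40.5 (n_3 = 4)
R_4 = 40 (n_4 = 4)
Step 3: H = 12/(N(N+1)) * sum(R_i^2/n_i) - 3(N+1)
     = 12/(16*17) * (33.5^2/4 + 22^2/4 + 40.5^2/4 + 40^2/4) - 3*17
     = 0.044118 * 1211.62 - 51
     = 2.454044.
Step 4: Ties present; correction factor C = 1 - 6/(16^3 - 16) = 0.998529. Corrected H = 2.454044 / 0.998529 = 2.457658.
Step 5: Under H0, H ~ chi^2(3); p-value = 0.482992.
Step 6: alpha = 0.05. fail to reject H0.

H = 2.4577, df = 3, p = 0.482992, fail to reject H0.


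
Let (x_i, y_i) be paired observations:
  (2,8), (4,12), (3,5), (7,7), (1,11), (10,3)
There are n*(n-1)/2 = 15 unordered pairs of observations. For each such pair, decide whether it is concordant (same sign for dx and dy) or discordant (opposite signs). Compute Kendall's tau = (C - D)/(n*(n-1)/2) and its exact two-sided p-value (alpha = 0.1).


Step 1: Enumerate the 15 unordered pairs (i,j) with i<j and classify each by sign(x_j-x_i) * sign(y_j-y_i).
  (1,2):dx=+2,dy=+4->C; (1,3):dx=+1,dy=-3->D; (1,4):dx=+5,dy=-1->D; (1,5):dx=-1,dy=+3->D
  (1,6):dx=+8,dy=-5->D; (2,3):dx=-1,dy=-7->C; (2,4):dx=+3,dy=-5->D; (2,5):dx=-3,dy=-1->C
  (2,6):dx=+6,dy=-9->D; (3,4):dx=+4,dy=+2->C; (3,5):dx=-2,dy=+6->D; (3,6):dx=+7,dy=-2->D
  (4,5):dx=-6,dy=+4->D; (4,6):dx=+3,dy=-4->D; (5,6):dx=+9,dy=-8->D
Step 2: C = 4, D = 11, total pairs = 15.
Step 3: tau = (C - D)/(n(n-1)/2) = (4 - 11)/15 = -0.466667.
Step 4: Exact two-sided p-value (enumerate n! = 720 permutations of y under H0): p = 0.272222.
Step 5: alpha = 0.1. fail to reject H0.

tau_b = -0.4667 (C=4, D=11), p = 0.272222, fail to reject H0.
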